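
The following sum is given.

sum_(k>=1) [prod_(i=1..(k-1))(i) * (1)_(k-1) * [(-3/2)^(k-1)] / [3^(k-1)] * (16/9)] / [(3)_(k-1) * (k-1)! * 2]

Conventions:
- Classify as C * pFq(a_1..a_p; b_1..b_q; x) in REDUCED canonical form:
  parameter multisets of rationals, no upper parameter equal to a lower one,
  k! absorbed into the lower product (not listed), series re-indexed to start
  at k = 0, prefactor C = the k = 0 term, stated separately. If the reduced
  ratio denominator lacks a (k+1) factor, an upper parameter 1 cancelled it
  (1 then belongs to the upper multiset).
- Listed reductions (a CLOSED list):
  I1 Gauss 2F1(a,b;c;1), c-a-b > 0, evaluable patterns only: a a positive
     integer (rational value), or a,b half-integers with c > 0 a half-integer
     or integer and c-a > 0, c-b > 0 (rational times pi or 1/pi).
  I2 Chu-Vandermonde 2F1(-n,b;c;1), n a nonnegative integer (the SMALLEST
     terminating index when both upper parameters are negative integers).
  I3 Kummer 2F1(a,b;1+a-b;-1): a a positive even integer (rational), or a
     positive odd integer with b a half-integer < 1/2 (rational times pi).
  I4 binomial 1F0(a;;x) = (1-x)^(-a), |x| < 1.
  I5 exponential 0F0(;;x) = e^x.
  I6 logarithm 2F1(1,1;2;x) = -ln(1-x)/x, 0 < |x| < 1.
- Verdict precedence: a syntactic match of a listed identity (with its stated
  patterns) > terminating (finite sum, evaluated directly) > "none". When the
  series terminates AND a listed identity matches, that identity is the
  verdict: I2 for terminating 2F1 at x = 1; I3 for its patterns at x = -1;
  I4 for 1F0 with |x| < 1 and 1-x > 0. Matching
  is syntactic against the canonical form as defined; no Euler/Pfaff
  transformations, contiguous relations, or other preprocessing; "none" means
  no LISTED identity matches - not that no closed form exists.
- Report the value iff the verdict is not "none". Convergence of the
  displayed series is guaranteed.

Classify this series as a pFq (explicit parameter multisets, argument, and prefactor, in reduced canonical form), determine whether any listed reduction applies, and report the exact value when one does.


The tell: t_0 being 8/9, the running product (C = 8/9) telescopes to a rising factorial.
Ratio: r(k) = (-1/2) * (k+1) (k+1) / [(k+3) (k+1)] - rational in k. x = (-1/2); t_0 = 8/9; negate the roots.

Classification (C = 8/9): 2F1 with upper {1, 1}, lower {3}, argument x = -1/2. Verdict: none here - no I1-I6 shape fits x = -1/2 with lower {3}.


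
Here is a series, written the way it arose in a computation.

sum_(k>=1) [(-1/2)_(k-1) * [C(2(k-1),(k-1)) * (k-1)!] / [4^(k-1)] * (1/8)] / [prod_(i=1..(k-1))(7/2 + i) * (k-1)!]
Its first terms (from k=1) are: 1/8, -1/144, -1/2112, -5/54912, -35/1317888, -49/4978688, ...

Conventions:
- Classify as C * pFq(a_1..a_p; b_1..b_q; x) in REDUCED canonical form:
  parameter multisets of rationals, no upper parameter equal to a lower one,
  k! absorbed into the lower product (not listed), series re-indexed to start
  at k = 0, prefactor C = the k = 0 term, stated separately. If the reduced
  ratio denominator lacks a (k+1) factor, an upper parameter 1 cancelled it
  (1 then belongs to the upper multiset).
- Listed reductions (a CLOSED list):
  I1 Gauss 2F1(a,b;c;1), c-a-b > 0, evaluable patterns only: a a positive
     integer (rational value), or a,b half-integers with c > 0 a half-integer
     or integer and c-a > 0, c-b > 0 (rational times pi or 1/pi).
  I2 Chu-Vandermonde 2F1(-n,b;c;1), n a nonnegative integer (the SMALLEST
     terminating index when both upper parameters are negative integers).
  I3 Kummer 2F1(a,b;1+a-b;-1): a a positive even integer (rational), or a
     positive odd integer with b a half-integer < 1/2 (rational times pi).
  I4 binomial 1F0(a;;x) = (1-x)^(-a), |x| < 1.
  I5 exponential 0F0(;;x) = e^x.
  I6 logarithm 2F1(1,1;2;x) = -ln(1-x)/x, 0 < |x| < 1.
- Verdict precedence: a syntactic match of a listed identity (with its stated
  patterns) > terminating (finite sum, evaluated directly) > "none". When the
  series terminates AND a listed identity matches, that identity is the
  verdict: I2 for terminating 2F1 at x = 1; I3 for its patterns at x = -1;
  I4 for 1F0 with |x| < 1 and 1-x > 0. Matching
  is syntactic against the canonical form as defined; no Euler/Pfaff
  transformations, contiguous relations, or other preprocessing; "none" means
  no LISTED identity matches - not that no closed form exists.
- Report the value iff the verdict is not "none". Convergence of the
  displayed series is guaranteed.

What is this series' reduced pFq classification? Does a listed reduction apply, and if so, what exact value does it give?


Classification (C = 1/8): 2F1 with upper {-1/2, 1/2}, lower {9/2}, argument x = 1. Verdict: the half-integer Gauss pattern (I1) fires (x = 1; upper {-1/2, 1/2} half-integers, c = 9/2 in the evaluable pattern). Value: (1225/32768) * pi.

Structural cue: t_0 being 1/8, the lower running product (C = 1/8, x = 1) is a rising factorial.
Step ratio: r(k) = 1 * (k-1/2) (k+1/2) / [(k+9/2) (k+1)] ; factor over Q: parameters, x = 1, and C = 1/8.


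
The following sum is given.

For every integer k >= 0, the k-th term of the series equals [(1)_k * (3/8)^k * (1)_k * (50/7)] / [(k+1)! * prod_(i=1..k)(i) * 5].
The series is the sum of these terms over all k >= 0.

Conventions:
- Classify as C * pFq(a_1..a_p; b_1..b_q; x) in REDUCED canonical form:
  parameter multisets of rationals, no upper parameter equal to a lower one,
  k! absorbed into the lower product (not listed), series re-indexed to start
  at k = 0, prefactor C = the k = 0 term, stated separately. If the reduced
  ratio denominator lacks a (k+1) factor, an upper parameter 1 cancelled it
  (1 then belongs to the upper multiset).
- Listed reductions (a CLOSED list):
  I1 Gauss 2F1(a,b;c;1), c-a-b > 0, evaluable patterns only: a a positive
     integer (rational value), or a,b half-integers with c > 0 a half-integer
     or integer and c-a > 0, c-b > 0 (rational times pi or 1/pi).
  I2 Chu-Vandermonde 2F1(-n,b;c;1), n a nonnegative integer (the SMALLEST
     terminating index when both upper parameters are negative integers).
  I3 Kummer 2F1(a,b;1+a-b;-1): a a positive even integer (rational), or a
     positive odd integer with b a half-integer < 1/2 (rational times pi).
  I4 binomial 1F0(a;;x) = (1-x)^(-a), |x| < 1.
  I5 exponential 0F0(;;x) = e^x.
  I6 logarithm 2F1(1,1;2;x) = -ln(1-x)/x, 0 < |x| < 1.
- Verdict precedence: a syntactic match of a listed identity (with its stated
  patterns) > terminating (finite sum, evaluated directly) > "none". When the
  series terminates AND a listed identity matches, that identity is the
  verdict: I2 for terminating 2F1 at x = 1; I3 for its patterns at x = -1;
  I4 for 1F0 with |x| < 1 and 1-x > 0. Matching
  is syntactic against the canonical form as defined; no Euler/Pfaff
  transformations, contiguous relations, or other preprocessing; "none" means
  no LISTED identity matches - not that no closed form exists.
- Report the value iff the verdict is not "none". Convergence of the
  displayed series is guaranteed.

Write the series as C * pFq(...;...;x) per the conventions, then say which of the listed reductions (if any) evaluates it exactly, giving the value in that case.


x = 3/8 here; the reduced form reads 2F1, upper {1, 1}, lower {2}, C = 10/7. Verdict: the I6 logarithm reduction applies (the logarithm: parameters (1,1;2), x = 3/8). Exact value: (-80/21) * ln(5/8).

Structural cue: t_0 = 10/7 here, and the constant factors (C = 10/7, x = 3/8) combine into one prefactor.
Consecutive-term ratio: r(k) = (3/8) * (k+1) (k+1) / [(k+2) (k+1)] - poly over poly, x = (3/8) from leading terms; C = 10/7 at k = 0.


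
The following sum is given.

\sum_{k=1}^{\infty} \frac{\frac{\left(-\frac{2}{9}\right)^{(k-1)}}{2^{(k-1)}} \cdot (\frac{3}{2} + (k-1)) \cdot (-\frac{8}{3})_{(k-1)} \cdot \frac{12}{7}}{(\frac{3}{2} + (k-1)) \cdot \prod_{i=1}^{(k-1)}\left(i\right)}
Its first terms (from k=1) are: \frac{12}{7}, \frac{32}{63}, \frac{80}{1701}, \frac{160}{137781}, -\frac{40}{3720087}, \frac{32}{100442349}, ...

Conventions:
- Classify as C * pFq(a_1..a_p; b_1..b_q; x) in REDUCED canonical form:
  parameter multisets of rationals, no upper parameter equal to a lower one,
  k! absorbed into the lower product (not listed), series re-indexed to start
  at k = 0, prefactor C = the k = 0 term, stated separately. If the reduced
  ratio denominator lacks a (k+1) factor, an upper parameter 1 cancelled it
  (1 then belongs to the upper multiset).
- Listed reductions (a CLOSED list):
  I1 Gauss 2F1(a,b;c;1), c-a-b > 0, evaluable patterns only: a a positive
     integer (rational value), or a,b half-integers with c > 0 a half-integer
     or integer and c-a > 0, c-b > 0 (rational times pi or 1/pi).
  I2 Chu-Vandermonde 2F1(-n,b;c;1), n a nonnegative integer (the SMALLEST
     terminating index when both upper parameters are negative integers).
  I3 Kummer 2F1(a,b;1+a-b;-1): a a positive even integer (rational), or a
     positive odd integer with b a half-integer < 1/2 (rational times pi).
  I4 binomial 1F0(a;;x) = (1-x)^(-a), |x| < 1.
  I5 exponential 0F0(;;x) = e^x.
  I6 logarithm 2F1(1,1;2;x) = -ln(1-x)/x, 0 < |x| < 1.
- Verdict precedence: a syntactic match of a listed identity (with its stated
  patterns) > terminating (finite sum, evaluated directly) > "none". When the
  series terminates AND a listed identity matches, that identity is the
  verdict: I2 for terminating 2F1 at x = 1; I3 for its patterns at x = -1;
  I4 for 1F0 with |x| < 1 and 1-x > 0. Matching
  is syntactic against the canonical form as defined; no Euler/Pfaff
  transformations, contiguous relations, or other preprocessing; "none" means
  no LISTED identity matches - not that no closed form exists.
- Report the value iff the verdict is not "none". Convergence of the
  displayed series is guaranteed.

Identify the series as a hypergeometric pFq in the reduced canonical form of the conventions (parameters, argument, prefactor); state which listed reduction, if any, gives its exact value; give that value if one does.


At argument -\frac{1}{9}: a 1F0 with upper {-\frac{8}{3}}, lower {-}, scaled by C = \frac{12}{7}. Verdict at x = -\frac{1}{9}: the binomial series (I4) matches (the 1F0 binomial series: exponent 8/3, x = -\frac{1}{9}). Hence: \frac{12}{7} \cdot \left(\frac{10}{9}\right)^{\frac{8}{3}}.

The tell: t_0 being \frac{12}{7}, the product of the first k integers (C = 12/7) is k!.
Term ratio: r(k) = -\frac{1}{9} * (k-\frac{8}{3}) / [(k+1)] - rational; roots negated = parameters, x = -\frac{1}{9}, C = \frac{12}{7}.


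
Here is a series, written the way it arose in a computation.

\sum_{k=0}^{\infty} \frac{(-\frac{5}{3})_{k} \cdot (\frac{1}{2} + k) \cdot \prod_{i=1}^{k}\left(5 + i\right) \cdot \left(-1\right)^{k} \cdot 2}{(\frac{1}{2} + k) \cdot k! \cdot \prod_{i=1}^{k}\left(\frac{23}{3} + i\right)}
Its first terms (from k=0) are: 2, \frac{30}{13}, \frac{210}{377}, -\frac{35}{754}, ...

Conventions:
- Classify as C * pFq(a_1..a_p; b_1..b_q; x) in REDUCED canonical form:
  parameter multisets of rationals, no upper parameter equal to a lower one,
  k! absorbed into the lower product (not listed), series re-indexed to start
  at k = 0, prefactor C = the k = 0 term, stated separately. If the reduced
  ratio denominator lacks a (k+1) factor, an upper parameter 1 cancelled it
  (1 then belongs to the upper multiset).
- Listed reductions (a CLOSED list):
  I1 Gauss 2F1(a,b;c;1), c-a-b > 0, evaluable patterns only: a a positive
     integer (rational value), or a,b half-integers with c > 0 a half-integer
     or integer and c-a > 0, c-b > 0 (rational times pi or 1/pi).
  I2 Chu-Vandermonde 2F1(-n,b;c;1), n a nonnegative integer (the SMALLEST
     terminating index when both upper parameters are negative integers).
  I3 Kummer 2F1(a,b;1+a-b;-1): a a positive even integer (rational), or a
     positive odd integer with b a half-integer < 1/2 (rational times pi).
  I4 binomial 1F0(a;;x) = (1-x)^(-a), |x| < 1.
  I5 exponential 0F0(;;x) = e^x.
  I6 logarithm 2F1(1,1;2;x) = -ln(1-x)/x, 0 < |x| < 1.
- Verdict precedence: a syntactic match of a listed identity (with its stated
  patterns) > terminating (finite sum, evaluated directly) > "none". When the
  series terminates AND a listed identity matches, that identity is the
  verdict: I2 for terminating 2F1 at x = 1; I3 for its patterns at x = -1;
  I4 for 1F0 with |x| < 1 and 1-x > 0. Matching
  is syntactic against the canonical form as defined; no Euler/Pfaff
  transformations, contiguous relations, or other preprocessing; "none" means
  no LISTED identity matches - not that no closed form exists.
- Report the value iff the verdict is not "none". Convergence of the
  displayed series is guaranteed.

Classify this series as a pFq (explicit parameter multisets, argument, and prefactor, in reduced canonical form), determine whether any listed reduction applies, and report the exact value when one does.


Prefactor 2, argument -1: 2F1 with upper {-\frac{5}{3}, 6} over lower {\frac{26}{3}}. Verdict (x = -1): Kummer's theorem (I3) applies (x = -1; c = \frac{26}{3} equals 1+a-b for upper {-\frac{5}{3}, 6}: listed pattern). Value: \frac{391}{81}.

Key observation: with t_0 = 2, the lower running product (C = 2, x = -1) is a rising factorial.
Term ratio: r(k) = -1 * (k-\frac{5}{3}) (k+6) / [(k+\frac{26}{3}) (k+1)] - rational; roots negated = parameters, x = -1, C = 2.


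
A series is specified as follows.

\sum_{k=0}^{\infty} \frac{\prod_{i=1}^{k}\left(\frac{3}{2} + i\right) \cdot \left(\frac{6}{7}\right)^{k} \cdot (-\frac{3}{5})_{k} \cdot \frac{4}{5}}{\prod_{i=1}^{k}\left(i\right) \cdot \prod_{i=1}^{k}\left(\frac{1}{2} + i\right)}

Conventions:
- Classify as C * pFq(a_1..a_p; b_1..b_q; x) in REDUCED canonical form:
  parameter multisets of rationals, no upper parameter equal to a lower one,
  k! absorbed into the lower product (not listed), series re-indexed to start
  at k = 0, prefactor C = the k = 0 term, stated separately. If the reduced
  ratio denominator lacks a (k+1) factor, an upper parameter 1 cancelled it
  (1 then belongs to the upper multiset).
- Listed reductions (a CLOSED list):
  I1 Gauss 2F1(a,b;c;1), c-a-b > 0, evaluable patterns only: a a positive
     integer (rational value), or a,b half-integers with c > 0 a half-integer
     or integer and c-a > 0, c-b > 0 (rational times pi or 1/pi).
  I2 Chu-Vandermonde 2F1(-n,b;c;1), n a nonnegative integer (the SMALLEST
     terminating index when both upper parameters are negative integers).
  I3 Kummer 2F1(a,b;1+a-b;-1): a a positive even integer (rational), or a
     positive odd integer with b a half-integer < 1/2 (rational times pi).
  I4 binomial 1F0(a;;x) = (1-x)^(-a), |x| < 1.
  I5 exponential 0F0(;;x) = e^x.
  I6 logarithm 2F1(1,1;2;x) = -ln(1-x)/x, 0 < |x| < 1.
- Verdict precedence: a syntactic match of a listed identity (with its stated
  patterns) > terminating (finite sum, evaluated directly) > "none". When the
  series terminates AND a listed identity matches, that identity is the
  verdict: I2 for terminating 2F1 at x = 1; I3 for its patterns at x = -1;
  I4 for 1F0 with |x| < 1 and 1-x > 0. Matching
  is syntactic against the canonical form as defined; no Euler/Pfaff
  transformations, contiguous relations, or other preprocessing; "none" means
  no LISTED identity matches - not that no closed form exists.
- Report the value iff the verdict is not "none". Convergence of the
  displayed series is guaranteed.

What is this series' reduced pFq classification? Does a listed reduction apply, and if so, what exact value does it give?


x = \frac{6}{7} here; the reduced form reads 2F1, upper {-\frac{3}{5}, \frac{5}{2}}, lower {\frac{3}{2}}, C = \frac{4}{5}. Verdict: none. No listed pattern accepts 2F1(-\frac{3}{5}, \frac{5}{2}; \frac{3}{2}; \frac{6}{7}).

Key step: from the first term \frac{4}{5}: the product of the first k integers (prefactor 4/5) is k!.
Adjacent-term ratio: r(k) = \frac{6}{7} * (k-\frac{3}{5}) (k+\frac{5}{2}) / [(k+\frac{3}{2}) (k+1)] ; factor over Q: parameters, x = \frac{6}{7}, and C = \frac{4}{5}.


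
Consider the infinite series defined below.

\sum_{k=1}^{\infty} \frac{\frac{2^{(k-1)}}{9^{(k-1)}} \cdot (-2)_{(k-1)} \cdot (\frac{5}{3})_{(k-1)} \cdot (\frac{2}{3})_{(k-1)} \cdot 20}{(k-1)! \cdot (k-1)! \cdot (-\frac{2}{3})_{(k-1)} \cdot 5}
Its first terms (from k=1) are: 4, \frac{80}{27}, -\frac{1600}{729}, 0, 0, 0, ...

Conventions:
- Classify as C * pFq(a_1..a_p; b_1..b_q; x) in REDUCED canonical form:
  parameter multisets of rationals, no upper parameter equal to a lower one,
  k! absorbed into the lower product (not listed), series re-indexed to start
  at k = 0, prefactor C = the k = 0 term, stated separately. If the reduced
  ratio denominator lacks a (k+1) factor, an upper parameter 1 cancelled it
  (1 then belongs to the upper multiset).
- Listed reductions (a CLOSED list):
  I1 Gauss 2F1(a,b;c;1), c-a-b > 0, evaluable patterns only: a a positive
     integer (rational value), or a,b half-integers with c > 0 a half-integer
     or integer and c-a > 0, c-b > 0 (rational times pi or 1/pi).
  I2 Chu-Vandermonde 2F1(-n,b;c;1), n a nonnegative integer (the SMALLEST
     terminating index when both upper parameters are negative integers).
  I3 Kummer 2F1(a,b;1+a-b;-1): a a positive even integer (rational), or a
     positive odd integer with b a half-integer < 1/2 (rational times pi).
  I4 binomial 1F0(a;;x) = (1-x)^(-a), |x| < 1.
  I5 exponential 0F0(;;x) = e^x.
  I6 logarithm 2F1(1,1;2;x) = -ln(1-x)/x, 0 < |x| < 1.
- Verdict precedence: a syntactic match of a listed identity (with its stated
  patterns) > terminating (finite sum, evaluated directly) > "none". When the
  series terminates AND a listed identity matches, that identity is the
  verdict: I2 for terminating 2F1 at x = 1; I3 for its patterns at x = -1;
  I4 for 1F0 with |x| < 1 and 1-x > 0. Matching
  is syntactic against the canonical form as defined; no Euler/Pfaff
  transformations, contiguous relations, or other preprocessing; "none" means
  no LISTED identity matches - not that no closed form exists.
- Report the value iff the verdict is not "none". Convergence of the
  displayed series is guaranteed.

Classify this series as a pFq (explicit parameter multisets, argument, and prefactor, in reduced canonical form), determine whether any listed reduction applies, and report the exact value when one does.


Key step: from the first term 4: the denominator's factorial ratio (prefactor 4) is a lower Pochhammer.
Term ratio: r(k) = \frac{2}{9} * (k-2) (k+\frac{2}{3}) (k+\frac{5}{3}) / [(k-\frac{2}{3}) (k+1) (k+1)] - rational in k, leading ratio \frac{2}{9}; with t_0 = 4, classification follows.

With C = 4: the canonical form is 3F2(-2, \frac{2}{3}, \frac{5}{3}; -\frac{2}{3}, 1; \frac{2}{9}). Verdict: terminating at k = 2: the factor (-2)_k kills every later term; summing the 3 survivors is exact. Value: \frac{3476}{729}.


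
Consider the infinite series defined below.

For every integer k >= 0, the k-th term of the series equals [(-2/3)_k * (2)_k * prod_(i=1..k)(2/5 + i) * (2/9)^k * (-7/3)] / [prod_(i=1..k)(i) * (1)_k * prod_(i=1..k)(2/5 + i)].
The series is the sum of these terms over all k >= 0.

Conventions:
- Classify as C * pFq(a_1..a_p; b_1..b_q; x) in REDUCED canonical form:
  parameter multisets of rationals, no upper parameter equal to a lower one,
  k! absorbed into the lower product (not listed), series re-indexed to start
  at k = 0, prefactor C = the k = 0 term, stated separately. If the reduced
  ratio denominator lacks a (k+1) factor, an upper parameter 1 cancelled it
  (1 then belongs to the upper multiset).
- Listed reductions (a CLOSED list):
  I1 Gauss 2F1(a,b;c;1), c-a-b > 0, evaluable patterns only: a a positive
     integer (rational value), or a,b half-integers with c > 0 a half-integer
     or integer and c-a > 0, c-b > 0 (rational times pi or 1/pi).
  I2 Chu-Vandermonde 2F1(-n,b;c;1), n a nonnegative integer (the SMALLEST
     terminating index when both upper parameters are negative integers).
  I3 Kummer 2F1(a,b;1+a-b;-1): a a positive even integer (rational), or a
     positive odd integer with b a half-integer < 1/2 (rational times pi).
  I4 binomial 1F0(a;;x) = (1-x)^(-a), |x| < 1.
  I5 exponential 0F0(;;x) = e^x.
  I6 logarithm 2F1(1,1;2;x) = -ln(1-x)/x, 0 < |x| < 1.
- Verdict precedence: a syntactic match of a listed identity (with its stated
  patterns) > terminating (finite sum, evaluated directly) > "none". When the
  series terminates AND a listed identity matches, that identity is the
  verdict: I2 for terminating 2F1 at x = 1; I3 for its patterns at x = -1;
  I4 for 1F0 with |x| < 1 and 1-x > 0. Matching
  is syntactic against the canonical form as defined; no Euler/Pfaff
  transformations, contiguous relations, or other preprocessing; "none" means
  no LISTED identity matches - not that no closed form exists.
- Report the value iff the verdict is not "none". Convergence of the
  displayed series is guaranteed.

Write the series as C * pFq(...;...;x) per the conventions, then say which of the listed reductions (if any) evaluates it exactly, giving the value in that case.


At argument 2/9: a 2F1 with upper {-2/3, 2}, lower {1}, scaled by C = -7/3. Verdict: none. Every listed pattern misses the 2F1 form at 2/9, upper {-2/3, 2}.

Key step: with t_0 = -7/3, the running product (C = -7/3) telescopes to a rising factorial.
Consecutive-term ratio: r(k) = (2/9) * (k-2/3) (k+2) / [(k+1) (k+1)] ; factor over Q: parameters, x = (2/9), and C = -7/3.


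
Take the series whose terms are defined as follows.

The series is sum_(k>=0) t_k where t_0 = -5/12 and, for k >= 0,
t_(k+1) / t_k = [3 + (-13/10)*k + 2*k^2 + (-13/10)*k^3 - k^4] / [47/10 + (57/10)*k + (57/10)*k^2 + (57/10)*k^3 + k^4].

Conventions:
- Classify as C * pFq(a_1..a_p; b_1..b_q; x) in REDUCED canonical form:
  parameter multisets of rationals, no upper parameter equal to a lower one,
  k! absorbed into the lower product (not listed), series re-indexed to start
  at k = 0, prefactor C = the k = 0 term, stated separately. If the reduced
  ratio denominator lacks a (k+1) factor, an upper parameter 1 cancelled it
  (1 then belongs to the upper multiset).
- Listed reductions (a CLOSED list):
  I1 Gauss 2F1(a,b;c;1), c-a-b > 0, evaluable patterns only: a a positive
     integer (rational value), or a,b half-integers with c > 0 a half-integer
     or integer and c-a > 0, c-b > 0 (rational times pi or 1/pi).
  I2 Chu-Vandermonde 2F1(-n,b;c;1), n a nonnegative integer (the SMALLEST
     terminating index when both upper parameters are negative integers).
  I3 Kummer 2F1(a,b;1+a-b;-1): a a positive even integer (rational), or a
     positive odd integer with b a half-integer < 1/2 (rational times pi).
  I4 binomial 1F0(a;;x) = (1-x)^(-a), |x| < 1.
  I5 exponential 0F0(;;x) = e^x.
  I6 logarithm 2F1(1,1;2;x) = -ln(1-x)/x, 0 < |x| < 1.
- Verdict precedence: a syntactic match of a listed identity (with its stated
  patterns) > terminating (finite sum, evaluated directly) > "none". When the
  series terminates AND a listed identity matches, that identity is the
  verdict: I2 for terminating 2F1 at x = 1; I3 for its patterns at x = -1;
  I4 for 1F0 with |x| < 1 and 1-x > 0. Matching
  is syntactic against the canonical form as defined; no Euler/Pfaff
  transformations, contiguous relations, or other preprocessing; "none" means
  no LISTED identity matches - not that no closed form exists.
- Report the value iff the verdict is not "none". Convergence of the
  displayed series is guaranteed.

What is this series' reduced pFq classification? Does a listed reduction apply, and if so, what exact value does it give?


Canonical form: C = -5/12 times 2F1 with upper {-6/5, 5/2}, lower {47/10}, x = -1. Verdict: none - this 2F1 at x = -1 matches no listed pattern, and upper {-6/5, 5/2} holds no stopper.

Key step: t_0 = -5/12 here, and cancel k^2 + 1 from the displayed ratio first; then C = -5/12, x = -1.
Adjacent-term ratio: r(k) = (-1) * (k-6/5) (k+5/2) / [(k+47/10) (k+1)] ; factor over Q: parameters, x = (-1), and C = -5/12.


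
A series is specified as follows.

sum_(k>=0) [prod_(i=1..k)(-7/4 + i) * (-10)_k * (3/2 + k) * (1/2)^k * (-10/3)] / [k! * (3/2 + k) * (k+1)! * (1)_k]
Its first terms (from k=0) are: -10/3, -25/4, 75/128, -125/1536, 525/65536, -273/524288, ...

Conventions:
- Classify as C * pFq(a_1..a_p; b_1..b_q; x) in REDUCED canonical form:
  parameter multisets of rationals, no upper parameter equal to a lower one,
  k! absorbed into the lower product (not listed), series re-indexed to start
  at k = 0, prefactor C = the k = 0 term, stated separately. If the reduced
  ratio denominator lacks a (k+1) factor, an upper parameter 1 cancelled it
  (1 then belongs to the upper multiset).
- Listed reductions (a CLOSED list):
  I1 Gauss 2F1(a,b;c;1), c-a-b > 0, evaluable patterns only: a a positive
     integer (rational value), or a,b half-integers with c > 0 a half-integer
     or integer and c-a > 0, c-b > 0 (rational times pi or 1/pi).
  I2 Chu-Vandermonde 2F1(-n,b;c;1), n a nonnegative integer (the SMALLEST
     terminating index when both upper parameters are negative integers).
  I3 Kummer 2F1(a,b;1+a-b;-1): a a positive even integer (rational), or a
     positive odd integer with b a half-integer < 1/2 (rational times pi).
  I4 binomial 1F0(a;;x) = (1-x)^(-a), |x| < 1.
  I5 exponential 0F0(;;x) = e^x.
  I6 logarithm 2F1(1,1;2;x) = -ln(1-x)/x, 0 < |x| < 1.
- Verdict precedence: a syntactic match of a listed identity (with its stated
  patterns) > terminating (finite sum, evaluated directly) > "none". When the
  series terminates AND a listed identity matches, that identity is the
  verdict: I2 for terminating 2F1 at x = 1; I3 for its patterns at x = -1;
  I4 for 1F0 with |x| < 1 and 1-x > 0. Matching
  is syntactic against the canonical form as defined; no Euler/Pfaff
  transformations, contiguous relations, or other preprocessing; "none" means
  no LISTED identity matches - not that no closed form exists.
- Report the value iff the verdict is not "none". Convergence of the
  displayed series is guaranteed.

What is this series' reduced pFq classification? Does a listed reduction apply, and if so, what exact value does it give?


At argument 1/2: a 2F2 with upper {-10, -3/4}, lower {1, 2}, scaled by C = -10/3. Verdict: terminating at k = 10: the factor (-10)_k kills every later term; summing the 11 survivors is exact. Sum: -542902634534615045/59848616923103232.

The tell: with t_0 = -10/3, the denominator's factorial ratio (C = -10/3, x = 1/2) is a lower Pochhammer.
Adjacent-term ratio: r(k) = (1/2) * (k-10) (k-3/4) / [(k+1) (k+2) (k+1)] ; factor over Q: parameters, x = (1/2), and C = -10/3.


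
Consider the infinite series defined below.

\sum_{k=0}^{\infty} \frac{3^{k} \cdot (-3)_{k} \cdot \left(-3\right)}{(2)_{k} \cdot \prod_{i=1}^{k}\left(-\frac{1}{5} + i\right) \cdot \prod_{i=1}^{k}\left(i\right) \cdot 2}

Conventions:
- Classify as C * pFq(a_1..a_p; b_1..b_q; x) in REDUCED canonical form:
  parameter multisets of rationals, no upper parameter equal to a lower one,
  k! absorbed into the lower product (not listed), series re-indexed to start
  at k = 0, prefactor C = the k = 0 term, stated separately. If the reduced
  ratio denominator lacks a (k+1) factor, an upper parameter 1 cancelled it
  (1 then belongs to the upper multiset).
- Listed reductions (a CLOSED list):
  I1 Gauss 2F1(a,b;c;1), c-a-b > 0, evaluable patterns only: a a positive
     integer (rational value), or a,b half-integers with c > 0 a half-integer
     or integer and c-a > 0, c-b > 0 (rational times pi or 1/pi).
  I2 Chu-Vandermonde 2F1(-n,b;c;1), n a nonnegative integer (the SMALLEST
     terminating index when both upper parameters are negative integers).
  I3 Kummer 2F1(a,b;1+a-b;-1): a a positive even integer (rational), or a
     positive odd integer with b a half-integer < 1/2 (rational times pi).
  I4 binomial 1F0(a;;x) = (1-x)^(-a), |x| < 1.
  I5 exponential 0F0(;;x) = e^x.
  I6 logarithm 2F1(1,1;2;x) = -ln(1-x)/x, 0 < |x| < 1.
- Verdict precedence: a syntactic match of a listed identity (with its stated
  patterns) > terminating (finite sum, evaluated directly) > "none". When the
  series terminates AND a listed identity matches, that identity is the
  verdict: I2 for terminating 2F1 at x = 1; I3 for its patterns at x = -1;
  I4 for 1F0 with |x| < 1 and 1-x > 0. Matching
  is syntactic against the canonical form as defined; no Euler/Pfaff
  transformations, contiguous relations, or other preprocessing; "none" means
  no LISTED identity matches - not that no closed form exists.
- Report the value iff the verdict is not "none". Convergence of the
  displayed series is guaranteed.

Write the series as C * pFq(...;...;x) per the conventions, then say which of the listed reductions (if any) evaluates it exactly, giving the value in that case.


The tell: from the first term -\frac{3}{2}: the lower running product (C = -3/2) is a rising factorial.
Term ratio: r(k) = 3 * (k-3) / [(k+\frac{4}{5}) (k+2) (k+1)] - poly over poly, x = 3 from leading terms; C = -\frac{3}{2} at k = 0.

Prefactor -\frac{3}{2}, argument 3: 1F2 with upper {-3} over lower {\frac{4}{5}, 2}. Verdict: terminating. (-3)_k vanishes past k = 3, leaving a 4-term sum, computed directly. Its exact value is \frac{2391}{896}.


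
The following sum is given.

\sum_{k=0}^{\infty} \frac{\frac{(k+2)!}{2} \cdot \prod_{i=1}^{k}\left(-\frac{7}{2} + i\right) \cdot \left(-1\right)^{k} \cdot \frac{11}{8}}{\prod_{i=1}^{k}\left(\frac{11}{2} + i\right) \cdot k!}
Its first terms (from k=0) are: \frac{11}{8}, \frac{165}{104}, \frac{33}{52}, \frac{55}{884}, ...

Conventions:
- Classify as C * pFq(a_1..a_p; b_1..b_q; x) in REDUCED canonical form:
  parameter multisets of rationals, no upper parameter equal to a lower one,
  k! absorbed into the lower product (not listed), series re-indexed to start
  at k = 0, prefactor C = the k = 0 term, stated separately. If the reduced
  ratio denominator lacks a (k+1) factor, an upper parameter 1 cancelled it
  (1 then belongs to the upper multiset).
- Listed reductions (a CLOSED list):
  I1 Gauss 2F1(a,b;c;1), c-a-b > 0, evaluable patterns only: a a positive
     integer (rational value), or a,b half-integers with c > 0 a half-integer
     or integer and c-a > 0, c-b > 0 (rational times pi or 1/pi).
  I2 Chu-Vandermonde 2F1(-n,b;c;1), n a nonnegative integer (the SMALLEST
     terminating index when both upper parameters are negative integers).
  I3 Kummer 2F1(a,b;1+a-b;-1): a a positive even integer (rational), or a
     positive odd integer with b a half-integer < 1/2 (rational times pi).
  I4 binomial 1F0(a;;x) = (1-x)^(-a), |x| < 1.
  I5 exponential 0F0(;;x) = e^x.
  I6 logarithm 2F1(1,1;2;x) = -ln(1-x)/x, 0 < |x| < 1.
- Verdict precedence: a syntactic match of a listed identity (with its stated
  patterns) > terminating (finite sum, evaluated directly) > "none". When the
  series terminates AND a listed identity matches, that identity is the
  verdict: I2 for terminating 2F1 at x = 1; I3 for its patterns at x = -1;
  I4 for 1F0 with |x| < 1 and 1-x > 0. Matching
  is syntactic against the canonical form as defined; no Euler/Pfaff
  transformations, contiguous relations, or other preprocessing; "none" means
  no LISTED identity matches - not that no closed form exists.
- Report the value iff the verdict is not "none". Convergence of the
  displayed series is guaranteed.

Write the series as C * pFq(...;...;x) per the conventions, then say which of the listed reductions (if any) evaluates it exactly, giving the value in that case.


With C = \frac{11}{8}: the canonical form is 2F1(-\frac{5}{2}, 3; \frac{13}{2}; -1). Verdict at x = -1: Kummer (I3) matches (x = -1; c = \frac{13}{2} equals 1+a-b for upper {-\frac{5}{2}, 3}: listed pattern). Value: \frac{38115}{32768} \cdot \pi.

Structural cue: t_0 being \frac{11}{8}, the lower running product (C = 11/8) is a rising factorial.
Consecutive-term ratio: r(k) = -1 * (k-\frac{5}{2}) (k+3) / [(k+\frac{13}{2}) (k+1)] - rational in k. x = -1; t_0 = \frac{11}{8}; negate the roots.


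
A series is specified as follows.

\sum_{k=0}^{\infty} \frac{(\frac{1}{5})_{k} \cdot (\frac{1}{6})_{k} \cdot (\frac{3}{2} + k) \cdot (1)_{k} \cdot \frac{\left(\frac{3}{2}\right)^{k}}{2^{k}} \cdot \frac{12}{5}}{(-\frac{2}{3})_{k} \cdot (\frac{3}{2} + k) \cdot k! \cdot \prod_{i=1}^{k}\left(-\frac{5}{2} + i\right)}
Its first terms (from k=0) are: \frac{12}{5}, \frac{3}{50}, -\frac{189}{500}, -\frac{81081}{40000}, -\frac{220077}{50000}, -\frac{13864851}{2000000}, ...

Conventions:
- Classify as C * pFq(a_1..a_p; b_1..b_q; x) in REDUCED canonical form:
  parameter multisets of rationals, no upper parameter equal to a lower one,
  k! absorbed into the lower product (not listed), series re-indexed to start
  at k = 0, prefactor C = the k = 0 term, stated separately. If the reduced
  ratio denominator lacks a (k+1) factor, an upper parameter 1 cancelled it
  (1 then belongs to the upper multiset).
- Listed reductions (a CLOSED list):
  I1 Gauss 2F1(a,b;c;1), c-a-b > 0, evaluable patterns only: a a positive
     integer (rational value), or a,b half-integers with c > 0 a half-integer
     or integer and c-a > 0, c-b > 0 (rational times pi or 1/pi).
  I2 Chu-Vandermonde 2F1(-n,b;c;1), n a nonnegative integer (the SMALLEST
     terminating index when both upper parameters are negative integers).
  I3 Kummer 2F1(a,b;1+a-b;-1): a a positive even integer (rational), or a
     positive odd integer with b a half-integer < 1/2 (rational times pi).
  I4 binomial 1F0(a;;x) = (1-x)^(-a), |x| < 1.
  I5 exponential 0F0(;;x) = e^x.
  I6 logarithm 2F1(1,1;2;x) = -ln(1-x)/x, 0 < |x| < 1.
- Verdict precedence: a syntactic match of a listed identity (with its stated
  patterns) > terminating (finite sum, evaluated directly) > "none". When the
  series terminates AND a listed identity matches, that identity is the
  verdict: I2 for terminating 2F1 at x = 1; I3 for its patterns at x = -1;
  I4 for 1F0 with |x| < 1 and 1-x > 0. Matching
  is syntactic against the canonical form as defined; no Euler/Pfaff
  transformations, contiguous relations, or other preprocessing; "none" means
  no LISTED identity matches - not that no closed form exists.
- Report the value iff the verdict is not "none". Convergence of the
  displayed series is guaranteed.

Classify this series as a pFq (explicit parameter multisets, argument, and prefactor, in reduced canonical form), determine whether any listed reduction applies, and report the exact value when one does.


The series (x = \frac{3}{4}) is 3F2: upper {\frac{1}{6}, \frac{1}{5}, 1}, lower {-\frac{3}{2}, -\frac{2}{3}}, prefactor \frac{12}{5}. Verdict: no listed reduction: x = \frac{3}{4} and upper {\frac{1}{6}, \frac{1}{5}, 1} fail every I1-I6 pattern.

Structural cue: with t_0 = \frac{12}{5}, the lower running product (C = 12/5, x = 3/4) is a rising factorial.
Adjacent-term ratio: r(k) = \frac{3}{4} * (k+\frac{1}{6}) (k+\frac{1}{5}) (k+1) / [(k-\frac{3}{2}) (k-\frac{2}{3}) (k+1)] - rational in k. x = \frac{3}{4}; t_0 = \frac{12}{5}; negate the roots.


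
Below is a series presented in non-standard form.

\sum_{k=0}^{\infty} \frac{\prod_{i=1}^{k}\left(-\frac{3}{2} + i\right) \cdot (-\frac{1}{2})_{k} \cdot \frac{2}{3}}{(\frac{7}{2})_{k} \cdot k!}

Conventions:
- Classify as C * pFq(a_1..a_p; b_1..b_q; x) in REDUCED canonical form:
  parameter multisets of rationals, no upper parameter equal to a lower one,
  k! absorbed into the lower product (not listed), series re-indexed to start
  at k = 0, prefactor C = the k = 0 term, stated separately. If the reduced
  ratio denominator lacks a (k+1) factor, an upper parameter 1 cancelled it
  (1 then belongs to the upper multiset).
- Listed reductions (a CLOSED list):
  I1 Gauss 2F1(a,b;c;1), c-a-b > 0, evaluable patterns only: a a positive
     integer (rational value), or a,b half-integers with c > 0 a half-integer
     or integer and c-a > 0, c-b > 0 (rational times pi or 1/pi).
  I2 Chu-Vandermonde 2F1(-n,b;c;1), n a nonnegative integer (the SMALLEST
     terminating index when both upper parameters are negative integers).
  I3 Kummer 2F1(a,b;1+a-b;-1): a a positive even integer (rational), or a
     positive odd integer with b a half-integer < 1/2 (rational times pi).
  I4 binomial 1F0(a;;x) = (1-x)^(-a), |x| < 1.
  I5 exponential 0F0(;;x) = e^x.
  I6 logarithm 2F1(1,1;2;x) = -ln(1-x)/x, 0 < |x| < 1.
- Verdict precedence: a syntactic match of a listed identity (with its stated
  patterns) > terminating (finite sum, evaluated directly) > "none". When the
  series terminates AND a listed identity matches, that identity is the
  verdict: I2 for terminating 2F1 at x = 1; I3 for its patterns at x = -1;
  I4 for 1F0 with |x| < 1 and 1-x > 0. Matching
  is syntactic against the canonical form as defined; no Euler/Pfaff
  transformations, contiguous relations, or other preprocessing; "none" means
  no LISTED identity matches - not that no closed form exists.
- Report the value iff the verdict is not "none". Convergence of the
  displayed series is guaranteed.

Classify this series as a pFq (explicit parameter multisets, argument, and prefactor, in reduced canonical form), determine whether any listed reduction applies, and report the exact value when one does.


Prefactor \frac{2}{3}, argument 1: 2F1 with upper {-\frac{1}{2}, -\frac{1}{2}} over lower {\frac{7}{2}}. Verdict: Gauss (I1, half-integer pattern) applies (x = 1; upper {-\frac{1}{2}, -\frac{1}{2}} half-integers, c = \frac{7}{2} in the evaluable pattern). Sum: \frac{175}{768} \cdot \pi.

Structural cue: with t_0 = \frac{2}{3}, the running product (C = 2/3) telescopes to a rising factorial.
Step ratio: r(k) = 1 * (k-\frac{1}{2}) (k-\frac{1}{2}) / [(k+\frac{7}{2}) (k+1)] ; factor over Q: parameters, x = 1, and C = \frac{2}{3}.


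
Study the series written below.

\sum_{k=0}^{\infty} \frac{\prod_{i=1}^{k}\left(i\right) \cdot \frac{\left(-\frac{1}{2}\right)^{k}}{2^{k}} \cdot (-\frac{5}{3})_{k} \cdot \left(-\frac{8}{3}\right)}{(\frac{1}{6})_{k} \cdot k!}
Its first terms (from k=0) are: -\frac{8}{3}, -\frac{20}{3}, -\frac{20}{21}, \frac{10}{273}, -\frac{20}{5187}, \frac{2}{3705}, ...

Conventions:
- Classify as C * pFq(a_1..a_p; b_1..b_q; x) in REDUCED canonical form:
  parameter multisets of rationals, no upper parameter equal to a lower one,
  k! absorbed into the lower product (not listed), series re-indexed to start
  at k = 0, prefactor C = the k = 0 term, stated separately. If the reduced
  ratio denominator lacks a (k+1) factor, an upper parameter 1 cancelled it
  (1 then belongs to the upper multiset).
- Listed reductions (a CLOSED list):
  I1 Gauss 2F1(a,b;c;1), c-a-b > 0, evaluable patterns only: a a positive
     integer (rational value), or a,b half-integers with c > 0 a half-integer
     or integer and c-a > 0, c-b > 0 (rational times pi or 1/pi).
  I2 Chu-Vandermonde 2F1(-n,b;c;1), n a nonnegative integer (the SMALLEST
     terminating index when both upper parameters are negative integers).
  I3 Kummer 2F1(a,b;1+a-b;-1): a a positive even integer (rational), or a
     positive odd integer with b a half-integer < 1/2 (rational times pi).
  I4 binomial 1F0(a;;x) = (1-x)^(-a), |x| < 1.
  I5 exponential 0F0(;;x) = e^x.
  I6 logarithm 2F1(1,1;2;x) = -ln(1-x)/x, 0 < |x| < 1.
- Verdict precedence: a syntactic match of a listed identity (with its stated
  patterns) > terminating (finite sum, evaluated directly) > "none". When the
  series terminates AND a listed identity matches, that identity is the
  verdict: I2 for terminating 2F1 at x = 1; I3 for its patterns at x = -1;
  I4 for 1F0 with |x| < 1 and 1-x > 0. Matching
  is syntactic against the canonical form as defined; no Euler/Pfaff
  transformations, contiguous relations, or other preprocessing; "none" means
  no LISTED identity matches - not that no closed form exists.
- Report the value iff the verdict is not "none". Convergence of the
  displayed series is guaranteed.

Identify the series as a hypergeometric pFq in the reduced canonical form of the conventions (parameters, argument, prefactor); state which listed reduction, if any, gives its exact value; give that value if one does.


This is -\frac{8}{3} * 2F1(-\frac{5}{3}, 1; \frac{1}{6}; -\frac{1}{4}) in reduced canonical form. Verdict: no listed reduction: x = -\frac{1}{4} and upper {-\frac{5}{3}, 1} fail every I1-I6 pattern.

Key observation: with t_0 = -\frac{8}{3}, the running product (C = -8/3) telescopes to a rising factorial.
Step ratio: r(k) = -\frac{1}{4} * (k-\frac{5}{3}) (k+1) / [(k+\frac{1}{6}) (k+1)] - rational in k. x = -\frac{1}{4}; t_0 = -\frac{8}{3}; negate the roots.


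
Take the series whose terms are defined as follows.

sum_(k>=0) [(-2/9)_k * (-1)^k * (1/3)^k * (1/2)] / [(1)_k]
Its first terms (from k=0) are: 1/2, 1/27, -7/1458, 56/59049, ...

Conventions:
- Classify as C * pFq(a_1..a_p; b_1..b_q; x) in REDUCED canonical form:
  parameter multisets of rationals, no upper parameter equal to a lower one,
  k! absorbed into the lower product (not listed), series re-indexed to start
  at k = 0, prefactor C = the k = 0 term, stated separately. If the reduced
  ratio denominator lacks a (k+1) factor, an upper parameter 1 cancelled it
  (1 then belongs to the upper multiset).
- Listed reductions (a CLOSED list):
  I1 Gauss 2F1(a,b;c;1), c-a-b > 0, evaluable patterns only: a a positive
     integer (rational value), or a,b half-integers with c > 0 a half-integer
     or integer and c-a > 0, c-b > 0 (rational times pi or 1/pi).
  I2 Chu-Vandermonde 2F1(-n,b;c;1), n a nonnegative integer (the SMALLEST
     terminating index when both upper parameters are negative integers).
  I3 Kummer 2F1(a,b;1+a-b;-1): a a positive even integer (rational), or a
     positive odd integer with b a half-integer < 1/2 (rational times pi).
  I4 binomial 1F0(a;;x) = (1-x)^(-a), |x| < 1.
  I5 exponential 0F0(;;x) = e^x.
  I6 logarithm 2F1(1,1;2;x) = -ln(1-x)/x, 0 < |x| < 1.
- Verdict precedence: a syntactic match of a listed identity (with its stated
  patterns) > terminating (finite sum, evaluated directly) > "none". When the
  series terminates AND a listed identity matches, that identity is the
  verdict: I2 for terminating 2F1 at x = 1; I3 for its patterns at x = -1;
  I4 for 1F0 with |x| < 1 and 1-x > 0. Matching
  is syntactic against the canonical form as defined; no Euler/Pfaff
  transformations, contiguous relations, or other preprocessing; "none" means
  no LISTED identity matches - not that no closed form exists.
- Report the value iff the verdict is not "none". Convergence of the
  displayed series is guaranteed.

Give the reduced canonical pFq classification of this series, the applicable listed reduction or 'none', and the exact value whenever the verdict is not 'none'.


First insight: with t_0 = 1/2, the (-1)^k factor (C = 1/2, x = -1/3) folds into the argument's sign.
Ratio: r(k) = (-1/3) * (k-2/9) / [(k+1)] ; factor over Q: parameters, x = (-1/3), and C = 1/2.

Classification (C = 1/2): 1F0 with upper {-2/9}, lower {-}, argument x = -1/3. Verdict: the binomial series (I4) matches (the 1F0 binomial series: exponent 2/9, x = -1/3). Hence: (1/2) * (4/3)^(2/9).
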